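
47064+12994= 60058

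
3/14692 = 3/14692=0.00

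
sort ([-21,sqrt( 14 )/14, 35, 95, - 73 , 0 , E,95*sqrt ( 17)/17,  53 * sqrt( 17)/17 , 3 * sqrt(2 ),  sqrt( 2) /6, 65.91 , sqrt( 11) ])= [ - 73, - 21 , 0, sqrt( 2 ) /6, sqrt( 14 ) /14  ,  E, sqrt(11 ) , 3*sqrt(2),53*sqrt(17 ) /17 , 95* sqrt(17)/17, 35,65.91, 95]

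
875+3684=4559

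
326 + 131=457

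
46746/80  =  584+13/40 = 584.33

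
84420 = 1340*63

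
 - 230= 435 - 665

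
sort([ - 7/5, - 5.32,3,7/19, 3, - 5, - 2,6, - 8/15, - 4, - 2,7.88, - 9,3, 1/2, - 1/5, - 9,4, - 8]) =[ - 9, - 9, - 8,  -  5.32,  -  5, - 4, - 2, -2, - 7/5,-8/15,-1/5,7/19,1/2,  3,3,3, 4, 6,7.88]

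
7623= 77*99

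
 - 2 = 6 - 8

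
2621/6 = 2621/6 = 436.83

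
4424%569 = 441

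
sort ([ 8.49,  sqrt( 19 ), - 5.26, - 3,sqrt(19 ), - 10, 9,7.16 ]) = [ - 10, - 5.26, - 3,  sqrt( 19 ), sqrt (19), 7.16,8.49,9] 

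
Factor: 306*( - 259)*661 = - 2^1*3^2*7^1*  17^1 * 37^1 * 661^1 = - 52386894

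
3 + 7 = 10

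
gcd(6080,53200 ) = 1520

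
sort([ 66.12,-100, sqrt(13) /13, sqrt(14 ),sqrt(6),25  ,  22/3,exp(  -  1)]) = [- 100, sqrt(13) /13,  exp( - 1), sqrt(6), sqrt(14 ),  22/3, 25, 66.12] 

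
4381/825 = 4381/825 = 5.31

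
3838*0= 0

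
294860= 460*641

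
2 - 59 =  - 57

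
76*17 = 1292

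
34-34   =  0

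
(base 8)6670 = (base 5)103022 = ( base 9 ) 4732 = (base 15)1092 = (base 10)3512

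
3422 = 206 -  - 3216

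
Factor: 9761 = 43^1*227^1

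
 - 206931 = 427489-634420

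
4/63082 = 2/31541 = 0.00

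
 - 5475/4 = - 1369 + 1/4 = - 1368.75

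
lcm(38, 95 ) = 190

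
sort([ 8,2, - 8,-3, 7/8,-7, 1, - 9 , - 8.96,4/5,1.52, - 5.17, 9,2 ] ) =[ - 9, - 8.96,  -  8 , - 7, - 5.17 ,-3,4/5, 7/8, 1, 1.52, 2,2,8,9 ] 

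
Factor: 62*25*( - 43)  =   - 66650 = - 2^1*5^2*31^1*43^1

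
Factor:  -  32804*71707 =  - 2352276428=-2^2 * 59^1*139^1*71707^1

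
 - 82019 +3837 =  - 78182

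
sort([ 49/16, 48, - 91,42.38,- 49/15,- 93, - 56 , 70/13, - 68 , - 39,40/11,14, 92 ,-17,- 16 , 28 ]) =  [ - 93, - 91,  -  68,- 56,- 39, - 17, - 16 ,  -  49/15,  49/16, 40/11, 70/13, 14, 28 , 42.38,48, 92]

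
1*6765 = 6765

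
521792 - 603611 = - 81819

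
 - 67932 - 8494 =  - 76426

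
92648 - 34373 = 58275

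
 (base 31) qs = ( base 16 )342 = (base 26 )162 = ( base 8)1502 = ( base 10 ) 834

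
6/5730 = 1/955 = 0.00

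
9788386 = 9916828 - 128442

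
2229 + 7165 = 9394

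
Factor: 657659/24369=3^( -1 ) * 8123^(- 1 )*657659^1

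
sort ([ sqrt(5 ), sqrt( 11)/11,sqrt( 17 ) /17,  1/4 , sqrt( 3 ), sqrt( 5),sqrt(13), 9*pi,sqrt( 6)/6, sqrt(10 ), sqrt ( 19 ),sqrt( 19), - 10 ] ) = [ - 10,sqrt( 17) /17,1/4,sqrt( 11 ) /11,sqrt( 6 )/6,sqrt(3), sqrt( 5), sqrt(5 ),sqrt ( 10 ), sqrt ( 13 ),sqrt ( 19) , sqrt(19), 9*pi] 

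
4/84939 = 4/84939 = 0.00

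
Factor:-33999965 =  - 5^1*6799993^1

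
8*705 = 5640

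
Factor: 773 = 773^1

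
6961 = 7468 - 507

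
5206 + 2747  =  7953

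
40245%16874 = 6497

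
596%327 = 269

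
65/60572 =65/60572=0.00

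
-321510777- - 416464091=94953314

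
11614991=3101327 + 8513664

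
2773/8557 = 2773/8557 = 0.32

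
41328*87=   3595536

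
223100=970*230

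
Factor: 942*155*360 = 52563600= 2^4*3^3*5^2* 31^1* 157^1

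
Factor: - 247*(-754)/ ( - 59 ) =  - 2^1*13^2* 19^1*29^1*59^( - 1 ) =- 186238/59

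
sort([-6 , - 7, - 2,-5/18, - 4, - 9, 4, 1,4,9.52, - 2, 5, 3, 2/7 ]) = [-9, - 7, - 6 , - 4,-2, - 2,-5/18 , 2/7,  1, 3, 4, 4, 5,9.52]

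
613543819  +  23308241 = 636852060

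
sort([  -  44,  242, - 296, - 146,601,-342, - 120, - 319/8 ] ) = [ -342, - 296  ,  -  146,- 120, - 44, - 319/8, 242, 601 ]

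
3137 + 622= 3759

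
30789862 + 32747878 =63537740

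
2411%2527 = 2411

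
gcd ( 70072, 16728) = 8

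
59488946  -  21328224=38160722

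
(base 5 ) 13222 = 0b10000100110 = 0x426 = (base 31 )138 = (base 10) 1062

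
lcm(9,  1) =9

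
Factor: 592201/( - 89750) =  - 2^(-1 )*5^( - 3)*127^1* 359^ ( - 1)*4663^1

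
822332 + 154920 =977252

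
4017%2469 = 1548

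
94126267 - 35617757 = 58508510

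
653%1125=653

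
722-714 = 8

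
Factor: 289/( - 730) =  - 2^( - 1)*5^( - 1)* 17^2* 73^( - 1 ) 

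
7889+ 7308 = 15197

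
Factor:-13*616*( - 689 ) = 2^3 * 7^1 *11^1*13^2 * 53^1 =5517512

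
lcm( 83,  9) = 747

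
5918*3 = 17754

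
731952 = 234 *3128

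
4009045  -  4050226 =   -  41181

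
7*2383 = 16681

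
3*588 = 1764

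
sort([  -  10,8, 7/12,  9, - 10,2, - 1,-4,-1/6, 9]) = [  -  10, - 10,-4,-1, - 1/6, 7/12,2, 8, 9,9]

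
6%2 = 0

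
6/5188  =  3/2594 = 0.00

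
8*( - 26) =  - 208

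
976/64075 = 976/64075 = 0.02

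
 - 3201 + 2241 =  - 960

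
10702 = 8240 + 2462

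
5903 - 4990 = 913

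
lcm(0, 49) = 0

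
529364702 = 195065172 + 334299530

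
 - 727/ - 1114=727/1114 = 0.65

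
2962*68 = 201416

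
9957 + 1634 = 11591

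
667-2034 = - 1367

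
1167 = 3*389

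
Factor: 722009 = 181^1*3989^1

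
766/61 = 766/61 = 12.56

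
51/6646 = 51/6646  =  0.01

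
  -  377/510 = -377/510 = - 0.74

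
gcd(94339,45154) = 1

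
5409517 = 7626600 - 2217083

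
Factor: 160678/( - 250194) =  - 3^( - 1 )*7^( - 1)*37^(- 1 )*499^1 = - 499/777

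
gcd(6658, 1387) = 1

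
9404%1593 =1439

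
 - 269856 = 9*( - 29984) 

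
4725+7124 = 11849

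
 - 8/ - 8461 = 8/8461  =  0.00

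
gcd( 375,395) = 5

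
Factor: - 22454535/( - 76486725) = 3^( - 1)  *5^( - 1)*7^( - 1)*17^1*173^1*509^1* 48563^( - 1)  =  1496969/5099115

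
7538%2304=626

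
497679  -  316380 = 181299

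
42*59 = 2478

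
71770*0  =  0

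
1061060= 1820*583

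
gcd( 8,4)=4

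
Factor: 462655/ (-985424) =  - 2^( - 4)*  5^1*11^( - 2 )*17^1*509^( - 1)*5443^1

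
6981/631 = 6981/631 = 11.06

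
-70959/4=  - 17740 + 1/4 =- 17739.75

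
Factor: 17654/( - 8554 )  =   - 97/47 = - 47^( - 1)*97^1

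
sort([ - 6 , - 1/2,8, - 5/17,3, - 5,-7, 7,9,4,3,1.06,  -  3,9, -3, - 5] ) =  [ - 7,-6, - 5, - 5, - 3, - 3,-1/2, - 5/17,1.06, 3,3,4,7,8,9, 9 ]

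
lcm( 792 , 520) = 51480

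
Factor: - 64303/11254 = -2^( - 1)*17^( - 1) * 331^( - 1 )*64303^1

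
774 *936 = 724464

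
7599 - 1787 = 5812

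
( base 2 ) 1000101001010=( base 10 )4426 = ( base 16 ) 114a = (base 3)20001221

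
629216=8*78652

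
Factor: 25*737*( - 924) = - 17024700 = -2^2*3^1*5^2*7^1*11^2*67^1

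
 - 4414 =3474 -7888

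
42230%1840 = 1750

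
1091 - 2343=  - 1252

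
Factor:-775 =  -5^2*31^1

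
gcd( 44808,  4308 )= 12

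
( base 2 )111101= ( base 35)1Q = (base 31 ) 1u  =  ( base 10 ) 61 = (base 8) 75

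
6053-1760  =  4293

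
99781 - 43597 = 56184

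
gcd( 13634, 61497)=1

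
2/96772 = 1/48386=0.00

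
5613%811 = 747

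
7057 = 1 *7057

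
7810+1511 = 9321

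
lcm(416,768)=9984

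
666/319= 666/319 = 2.09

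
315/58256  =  315/58256  =  0.01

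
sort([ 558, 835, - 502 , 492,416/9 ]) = [ - 502,416/9,492 , 558,835 ]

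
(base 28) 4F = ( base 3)11201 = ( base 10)127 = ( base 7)241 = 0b1111111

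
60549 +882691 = 943240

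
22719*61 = 1385859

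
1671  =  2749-1078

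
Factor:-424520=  -2^3*5^1* 10613^1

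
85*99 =8415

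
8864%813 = 734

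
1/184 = 1/184 = 0.01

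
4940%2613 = 2327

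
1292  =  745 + 547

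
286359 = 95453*3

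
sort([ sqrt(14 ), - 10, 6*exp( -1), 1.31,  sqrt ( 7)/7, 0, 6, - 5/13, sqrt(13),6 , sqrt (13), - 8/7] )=[-10, - 8/7,- 5/13, 0,sqrt( 7 ) /7,1.31 , 6*exp(-1) , sqrt(13 ) , sqrt(13), sqrt ( 14 ), 6,6]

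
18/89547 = 6/29849  =  0.00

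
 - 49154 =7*( - 7022 )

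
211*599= 126389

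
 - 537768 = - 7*76824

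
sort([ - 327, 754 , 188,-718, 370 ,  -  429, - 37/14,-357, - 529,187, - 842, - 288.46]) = [- 842, -718, - 529, - 429,  -  357, - 327,  -  288.46,  -  37/14, 187,  188, 370, 754] 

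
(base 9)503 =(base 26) FI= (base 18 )14C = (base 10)408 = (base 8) 630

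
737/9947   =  737/9947 = 0.07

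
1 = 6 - 5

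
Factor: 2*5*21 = 210 =2^1*3^1 *5^1*7^1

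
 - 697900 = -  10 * 69790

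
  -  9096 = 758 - 9854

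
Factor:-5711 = -5711^1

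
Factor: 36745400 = 2^3*5^2*269^1*683^1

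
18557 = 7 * 2651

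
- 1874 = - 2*937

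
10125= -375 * ( - 27)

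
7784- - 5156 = 12940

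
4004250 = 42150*95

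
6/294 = 1/49 = 0.02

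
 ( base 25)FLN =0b10011011000011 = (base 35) 83I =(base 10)9923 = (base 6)113535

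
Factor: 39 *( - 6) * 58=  - 13572  =  - 2^2 * 3^2 * 13^1 *29^1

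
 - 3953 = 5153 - 9106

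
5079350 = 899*5650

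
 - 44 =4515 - 4559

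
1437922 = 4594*313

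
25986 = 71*366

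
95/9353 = 95/9353= 0.01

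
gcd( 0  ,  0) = 0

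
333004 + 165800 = 498804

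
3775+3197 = 6972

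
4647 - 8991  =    -  4344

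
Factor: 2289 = 3^1 *7^1*109^1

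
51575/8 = 51575/8 = 6446.88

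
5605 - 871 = 4734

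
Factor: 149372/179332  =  349/419 = 349^1*419^( - 1)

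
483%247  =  236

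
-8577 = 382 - 8959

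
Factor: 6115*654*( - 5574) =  - 2^2 * 3^2*5^1*109^1*929^1*1223^1 =- 22291596540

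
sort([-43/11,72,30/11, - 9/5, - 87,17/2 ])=[ - 87,-43/11, - 9/5,30/11,17/2, 72]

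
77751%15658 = 15119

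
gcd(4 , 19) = 1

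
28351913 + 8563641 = 36915554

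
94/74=47/37 = 1.27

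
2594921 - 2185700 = 409221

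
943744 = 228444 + 715300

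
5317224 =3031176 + 2286048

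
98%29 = 11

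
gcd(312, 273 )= 39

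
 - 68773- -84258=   15485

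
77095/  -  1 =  - 77095+0/1 = - 77095.00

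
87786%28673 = 1767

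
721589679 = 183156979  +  538432700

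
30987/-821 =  - 38 + 211/821 = - 37.74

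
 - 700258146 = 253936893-954195039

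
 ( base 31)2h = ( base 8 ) 117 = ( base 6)211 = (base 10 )79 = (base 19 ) 43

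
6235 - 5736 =499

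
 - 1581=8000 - 9581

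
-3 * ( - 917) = 2751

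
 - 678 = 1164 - 1842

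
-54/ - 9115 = 54/9115 =0.01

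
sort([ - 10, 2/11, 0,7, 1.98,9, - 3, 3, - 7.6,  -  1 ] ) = [ - 10,-7.6, - 3, - 1,0,2/11, 1.98, 3,7, 9]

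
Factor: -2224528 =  - 2^4*139033^1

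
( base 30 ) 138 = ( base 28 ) 17i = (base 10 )998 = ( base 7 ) 2624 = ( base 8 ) 1746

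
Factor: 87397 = 17^1*53^1  *97^1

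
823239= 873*943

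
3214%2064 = 1150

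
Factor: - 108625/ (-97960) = 2^ ( - 3)*5^2*11^1 * 31^( - 1) = 275/248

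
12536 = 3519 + 9017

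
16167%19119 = 16167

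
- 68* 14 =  - 952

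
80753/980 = 82 + 393/980=82.40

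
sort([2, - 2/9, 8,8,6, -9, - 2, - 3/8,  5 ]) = [-9, - 2, - 3/8, - 2/9, 2, 5, 6, 8, 8]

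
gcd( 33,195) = 3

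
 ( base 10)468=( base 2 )111010100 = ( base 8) 724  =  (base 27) H9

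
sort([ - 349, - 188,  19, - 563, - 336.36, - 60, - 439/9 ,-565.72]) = [-565.72 , - 563 ,-349, -336.36, - 188 , - 60, - 439/9,19]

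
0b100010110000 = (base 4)202300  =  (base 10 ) 2224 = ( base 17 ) 7be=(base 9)3041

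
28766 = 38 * 757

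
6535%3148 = 239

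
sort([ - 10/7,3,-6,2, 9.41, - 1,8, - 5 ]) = [-6, - 5, - 10/7, - 1,2,3, 8, 9.41] 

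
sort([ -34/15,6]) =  [- 34/15, 6]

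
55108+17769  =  72877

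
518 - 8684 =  - 8166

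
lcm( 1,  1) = 1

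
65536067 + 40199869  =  105735936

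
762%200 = 162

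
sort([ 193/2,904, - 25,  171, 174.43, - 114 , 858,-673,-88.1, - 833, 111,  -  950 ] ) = [ - 950,-833 ,-673 ,-114, - 88.1,- 25, 193/2, 111,171, 174.43,858,904] 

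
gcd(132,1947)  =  33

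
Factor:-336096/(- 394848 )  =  389/457=   389^1*457^ ( - 1 )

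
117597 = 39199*3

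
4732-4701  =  31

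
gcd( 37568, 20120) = 8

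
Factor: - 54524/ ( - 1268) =43  =  43^1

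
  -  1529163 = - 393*3891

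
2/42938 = 1/21469= 0.00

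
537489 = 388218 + 149271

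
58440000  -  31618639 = 26821361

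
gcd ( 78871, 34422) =1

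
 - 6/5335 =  - 1 + 5329/5335=-  0.00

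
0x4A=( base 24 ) 32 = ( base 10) 74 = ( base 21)3b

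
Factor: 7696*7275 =2^4*3^1 * 5^2*13^1*37^1*97^1 = 55988400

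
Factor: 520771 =19^1*27409^1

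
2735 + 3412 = 6147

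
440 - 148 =292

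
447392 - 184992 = 262400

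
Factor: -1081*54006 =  - 2^1*3^1*23^1*47^1 * 9001^1 =-58380486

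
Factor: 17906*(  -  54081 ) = -968374386 =-2^1*3^3 * 7^1*1279^1 *2003^1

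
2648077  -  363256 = 2284821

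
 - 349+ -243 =-592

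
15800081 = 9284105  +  6515976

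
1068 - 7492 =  - 6424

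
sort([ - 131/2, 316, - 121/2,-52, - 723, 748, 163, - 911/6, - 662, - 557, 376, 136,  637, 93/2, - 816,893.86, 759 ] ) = [  -  816, - 723,  -  662,  -  557, - 911/6,-131/2, - 121/2, - 52,93/2, 136,  163, 316, 376, 637,748,759,  893.86] 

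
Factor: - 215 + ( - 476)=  - 691 = - 691^1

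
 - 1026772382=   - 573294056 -453478326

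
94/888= 47/444 = 0.11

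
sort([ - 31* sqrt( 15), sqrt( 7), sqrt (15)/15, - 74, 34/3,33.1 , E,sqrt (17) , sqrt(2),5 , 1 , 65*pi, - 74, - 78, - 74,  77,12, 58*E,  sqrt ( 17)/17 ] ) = [ - 31 * sqrt(15 ) , - 78, - 74, - 74,  -  74,sqrt (17)/17,  sqrt( 15) /15,  1, sqrt( 2), sqrt( 7) , E, sqrt(17) , 5 , 34/3,12,33.1,  77, 58 *E,65*pi] 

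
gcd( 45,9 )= 9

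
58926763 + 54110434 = 113037197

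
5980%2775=430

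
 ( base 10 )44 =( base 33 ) 1b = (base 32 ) 1C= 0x2c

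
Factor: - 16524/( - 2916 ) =3^( - 1) * 17^1 = 17/3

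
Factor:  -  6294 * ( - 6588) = 41464872 = 2^3 * 3^4*61^1*1049^1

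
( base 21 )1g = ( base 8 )45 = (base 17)23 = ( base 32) 15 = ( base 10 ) 37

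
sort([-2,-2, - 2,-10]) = [ - 10, - 2,  -  2, - 2]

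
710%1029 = 710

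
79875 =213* 375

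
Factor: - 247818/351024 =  - 401/568= - 2^( - 3 )*71^( - 1)*401^1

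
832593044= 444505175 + 388087869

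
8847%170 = 7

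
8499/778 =8499/778 =10.92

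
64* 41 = 2624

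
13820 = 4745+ 9075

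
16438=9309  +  7129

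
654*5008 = 3275232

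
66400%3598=1636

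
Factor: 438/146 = 3= 3^1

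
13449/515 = 26 + 59/515 = 26.11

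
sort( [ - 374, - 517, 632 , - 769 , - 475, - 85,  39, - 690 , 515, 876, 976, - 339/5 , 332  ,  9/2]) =[ - 769, -690, - 517, - 475, - 374, - 85, - 339/5, 9/2, 39, 332,515,632,  876,976 ] 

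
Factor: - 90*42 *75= - 283500 = - 2^2*3^4*5^3*7^1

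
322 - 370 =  - 48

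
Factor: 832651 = 109^1*7639^1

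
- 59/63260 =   -  59/63260 =- 0.00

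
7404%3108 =1188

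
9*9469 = 85221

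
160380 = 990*162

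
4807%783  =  109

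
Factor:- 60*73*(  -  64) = 280320 = 2^8*3^1 *5^1*73^1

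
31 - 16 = 15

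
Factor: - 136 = -2^3*17^1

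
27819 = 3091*9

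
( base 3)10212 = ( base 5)404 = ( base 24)48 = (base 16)68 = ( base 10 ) 104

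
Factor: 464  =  2^4*29^1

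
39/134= 39/134 = 0.29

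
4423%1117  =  1072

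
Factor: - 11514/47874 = - 19^1*79^(  -  1) = - 19/79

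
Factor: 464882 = 2^1*11^2*17^1*113^1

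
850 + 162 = 1012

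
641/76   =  8 + 33/76  =  8.43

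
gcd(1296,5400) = 216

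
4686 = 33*142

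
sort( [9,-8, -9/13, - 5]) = [ - 8 , - 5, -9/13, 9]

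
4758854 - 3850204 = 908650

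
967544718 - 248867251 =718677467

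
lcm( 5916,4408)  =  224808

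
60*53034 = 3182040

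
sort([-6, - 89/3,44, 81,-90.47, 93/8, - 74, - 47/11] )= [ -90.47,  -  74, - 89/3,- 6,- 47/11,93/8, 44,81]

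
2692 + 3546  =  6238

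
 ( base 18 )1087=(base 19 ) gah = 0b1011101011111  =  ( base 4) 1131133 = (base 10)5983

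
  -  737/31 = -24 + 7/31= - 23.77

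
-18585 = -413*45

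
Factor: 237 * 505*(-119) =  - 14242515 = - 3^1*5^1*7^1*17^1 * 79^1 * 101^1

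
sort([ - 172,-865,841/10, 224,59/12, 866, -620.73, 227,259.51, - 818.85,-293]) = [-865, - 818.85, - 620.73, - 293,-172, 59/12, 841/10, 224, 227, 259.51, 866]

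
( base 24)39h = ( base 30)25B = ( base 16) 7A9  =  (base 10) 1961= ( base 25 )33B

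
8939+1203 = 10142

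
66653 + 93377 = 160030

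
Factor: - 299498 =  - 2^1*149749^1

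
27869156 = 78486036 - 50616880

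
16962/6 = 2827 = 2827.00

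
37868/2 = 18934 = 18934.00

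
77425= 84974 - 7549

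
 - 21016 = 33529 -54545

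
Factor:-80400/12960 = - 2^( - 1)*3^( -3 )*5^1*67^1=-  335/54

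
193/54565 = 193/54565 = 0.00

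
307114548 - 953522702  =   - 646408154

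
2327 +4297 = 6624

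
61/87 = 61/87 = 0.70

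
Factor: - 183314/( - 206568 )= 2^( - 2)*3^(-2)*19^(- 1 )*607^1  =  607/684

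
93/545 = 93/545 = 0.17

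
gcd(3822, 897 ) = 39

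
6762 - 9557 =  - 2795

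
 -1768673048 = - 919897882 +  - 848775166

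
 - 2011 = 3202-5213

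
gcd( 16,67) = 1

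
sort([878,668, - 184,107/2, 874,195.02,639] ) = [ - 184,107/2,195.02,639 , 668,874,878] 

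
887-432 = 455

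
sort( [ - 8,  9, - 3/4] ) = [ - 8, - 3/4,9]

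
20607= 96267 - 75660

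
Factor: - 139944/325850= - 204/475 = - 2^2*3^1*5^( - 2 )* 17^1*19^( - 1)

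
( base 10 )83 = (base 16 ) 53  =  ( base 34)2F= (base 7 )146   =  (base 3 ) 10002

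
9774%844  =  490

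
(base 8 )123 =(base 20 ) 43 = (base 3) 10002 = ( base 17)4F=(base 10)83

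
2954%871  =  341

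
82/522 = 41/261=0.16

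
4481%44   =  37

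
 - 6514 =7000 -13514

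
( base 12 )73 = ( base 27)36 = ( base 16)57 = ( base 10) 87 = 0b1010111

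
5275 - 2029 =3246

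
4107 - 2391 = 1716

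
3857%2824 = 1033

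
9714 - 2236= 7478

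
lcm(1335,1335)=1335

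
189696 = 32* 5928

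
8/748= 2/187= 0.01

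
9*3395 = 30555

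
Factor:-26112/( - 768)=34 = 2^1*17^1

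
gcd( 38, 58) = 2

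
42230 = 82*515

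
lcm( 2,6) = 6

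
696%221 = 33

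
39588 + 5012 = 44600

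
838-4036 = - 3198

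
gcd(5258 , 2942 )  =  2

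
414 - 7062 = - 6648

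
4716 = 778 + 3938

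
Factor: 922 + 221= 3^2*127^1 = 1143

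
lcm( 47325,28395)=141975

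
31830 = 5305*6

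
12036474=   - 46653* ( - 258)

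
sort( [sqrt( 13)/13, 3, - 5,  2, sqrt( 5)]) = [-5, sqrt( 13)/13,2,  sqrt( 5), 3]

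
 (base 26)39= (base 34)2J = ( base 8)127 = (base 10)87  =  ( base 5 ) 322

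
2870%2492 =378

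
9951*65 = 646815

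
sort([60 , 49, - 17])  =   [-17, 49,  60] 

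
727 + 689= 1416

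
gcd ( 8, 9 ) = 1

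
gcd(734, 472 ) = 2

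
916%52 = 32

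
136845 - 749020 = - 612175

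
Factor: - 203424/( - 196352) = 489/472 = 2^( - 3) * 3^1*59^ ( - 1)  *163^1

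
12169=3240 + 8929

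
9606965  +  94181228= 103788193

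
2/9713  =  2/9713 = 0.00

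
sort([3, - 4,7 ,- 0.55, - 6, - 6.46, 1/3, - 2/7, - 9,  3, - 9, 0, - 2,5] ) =[ - 9,-9, - 6.46, - 6, - 4,  -  2, - 0.55, -2/7,  0,1/3 , 3,3,  5, 7] 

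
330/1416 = 55/236 = 0.23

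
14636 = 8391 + 6245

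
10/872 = 5/436  =  0.01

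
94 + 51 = 145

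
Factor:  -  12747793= - 1279^1 * 9967^1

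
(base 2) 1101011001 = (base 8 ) 1531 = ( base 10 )857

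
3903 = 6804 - 2901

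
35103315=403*87105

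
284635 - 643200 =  - 358565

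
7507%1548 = 1315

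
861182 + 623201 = 1484383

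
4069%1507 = 1055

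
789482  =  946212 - 156730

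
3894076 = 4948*787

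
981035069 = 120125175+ 860909894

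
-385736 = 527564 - 913300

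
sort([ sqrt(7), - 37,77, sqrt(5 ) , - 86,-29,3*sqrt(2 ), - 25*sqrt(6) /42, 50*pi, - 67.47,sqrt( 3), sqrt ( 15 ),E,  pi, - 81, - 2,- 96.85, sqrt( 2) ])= [ - 96.85, - 86,-81,  -  67.47, - 37, - 29, - 2, - 25 * sqrt( 6 ) /42 , sqrt ( 2) , sqrt(3) , sqrt(5 ), sqrt( 7 ), E,pi,  sqrt( 15), 3*sqrt(2), 77,50*pi ] 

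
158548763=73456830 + 85091933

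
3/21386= 3/21386 = 0.00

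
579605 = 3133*185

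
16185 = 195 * 83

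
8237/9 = 915 + 2/9=915.22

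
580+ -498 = 82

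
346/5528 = 173/2764 = 0.06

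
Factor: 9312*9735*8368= 2^9*3^2*5^1*11^1*59^1*97^1*523^1 = 758578613760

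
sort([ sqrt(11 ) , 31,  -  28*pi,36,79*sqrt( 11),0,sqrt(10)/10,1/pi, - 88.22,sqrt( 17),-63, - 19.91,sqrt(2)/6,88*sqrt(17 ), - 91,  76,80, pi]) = [ - 91, -88.22, - 28*pi,-63, - 19.91,0, sqrt(2) /6,sqrt(10) /10,1/pi,  pi,sqrt(11),sqrt(17 ),31 , 36,76,80,  79*sqrt( 11),88*sqrt(17) ] 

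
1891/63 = 1891/63 = 30.02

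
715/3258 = 715/3258   =  0.22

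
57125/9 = 57125/9 = 6347.22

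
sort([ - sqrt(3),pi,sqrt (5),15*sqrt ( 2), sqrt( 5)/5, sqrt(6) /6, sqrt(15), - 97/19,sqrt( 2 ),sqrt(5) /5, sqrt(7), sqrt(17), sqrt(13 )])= [ - 97/19 , - sqrt(3),sqrt(6)/6, sqrt(5)/5, sqrt( 5 ) /5,sqrt(2),sqrt( 5), sqrt(7),pi, sqrt( 13), sqrt(15) , sqrt( 17 ),15*sqrt(2 )]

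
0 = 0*63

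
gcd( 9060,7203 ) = 3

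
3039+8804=11843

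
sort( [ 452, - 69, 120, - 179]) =[-179,-69,120, 452]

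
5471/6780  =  5471/6780 = 0.81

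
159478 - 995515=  - 836037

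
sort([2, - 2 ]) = [ - 2, 2] 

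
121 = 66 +55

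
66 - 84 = -18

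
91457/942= 97+ 83/942 = 97.09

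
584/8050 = 292/4025= 0.07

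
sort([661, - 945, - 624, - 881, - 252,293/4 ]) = [ - 945, - 881,  -  624,  -  252,293/4, 661] 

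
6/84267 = 2/28089 = 0.00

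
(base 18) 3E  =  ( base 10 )68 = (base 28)2C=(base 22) 32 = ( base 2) 1000100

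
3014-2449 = 565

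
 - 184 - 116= - 300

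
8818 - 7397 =1421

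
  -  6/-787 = 6/787 = 0.01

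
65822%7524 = 5630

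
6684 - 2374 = 4310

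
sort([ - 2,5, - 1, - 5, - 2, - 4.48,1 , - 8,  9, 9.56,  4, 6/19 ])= [  -  8,  -  5,-4.48, - 2 , - 2,  -  1, 6/19,1, 4, 5, 9, 9.56]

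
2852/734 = 1426/367 = 3.89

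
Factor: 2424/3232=2^ ( - 2 )*3^1=3/4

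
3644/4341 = 3644/4341 = 0.84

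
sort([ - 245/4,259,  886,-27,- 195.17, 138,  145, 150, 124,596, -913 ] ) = [ - 913,-195.17,  -  245/4, - 27,124,  138,145, 150,259,596, 886 ] 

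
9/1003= 9/1003 = 0.01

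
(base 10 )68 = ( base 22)32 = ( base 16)44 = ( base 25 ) 2I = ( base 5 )233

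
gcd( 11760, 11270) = 490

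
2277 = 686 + 1591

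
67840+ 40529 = 108369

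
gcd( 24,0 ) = 24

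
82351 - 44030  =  38321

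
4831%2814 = 2017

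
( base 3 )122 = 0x11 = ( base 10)17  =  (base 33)h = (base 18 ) H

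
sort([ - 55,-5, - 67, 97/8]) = [-67,-55, - 5,97/8 ]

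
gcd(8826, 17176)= 2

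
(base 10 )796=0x31c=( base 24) 194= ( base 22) 1e4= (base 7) 2215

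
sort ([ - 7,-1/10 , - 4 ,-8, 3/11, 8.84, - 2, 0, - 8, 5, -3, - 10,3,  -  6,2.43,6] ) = [ - 10, - 8, - 8 , - 7,-6,-4, - 3, - 2,  -  1/10, 0,3/11,2.43,3,5,6, 8.84 ]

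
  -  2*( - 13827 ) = 27654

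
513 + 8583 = 9096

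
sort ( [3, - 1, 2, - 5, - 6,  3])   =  [ - 6 , - 5,-1, 2,  3, 3]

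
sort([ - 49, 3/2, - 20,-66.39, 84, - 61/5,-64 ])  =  [ - 66.39,-64 ,-49, - 20, - 61/5 , 3/2, 84] 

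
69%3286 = 69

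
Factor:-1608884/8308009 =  - 2^2*607^( - 1) * 13687^( - 1)*402221^1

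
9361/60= 9361/60 = 156.02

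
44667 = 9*4963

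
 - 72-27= -99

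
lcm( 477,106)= 954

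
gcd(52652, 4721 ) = 1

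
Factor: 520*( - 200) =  - 104000 = - 2^6*5^3* 13^1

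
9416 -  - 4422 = 13838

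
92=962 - 870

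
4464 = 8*558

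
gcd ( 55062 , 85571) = 1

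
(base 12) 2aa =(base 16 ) 1A2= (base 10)418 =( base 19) 130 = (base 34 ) ca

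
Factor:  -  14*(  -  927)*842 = 10927476 = 2^2*3^2  *7^1*103^1*421^1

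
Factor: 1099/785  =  5^(-1 ) * 7^1 = 7/5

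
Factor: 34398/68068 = 2^( - 1)*3^3*7^1*11^( - 1)*17^( - 1) = 189/374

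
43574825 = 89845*485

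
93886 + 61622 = 155508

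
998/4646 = 499/2323 = 0.21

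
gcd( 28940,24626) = 2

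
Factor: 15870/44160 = 2^( - 6 ) *23^1 = 23/64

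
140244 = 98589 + 41655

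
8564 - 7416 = 1148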